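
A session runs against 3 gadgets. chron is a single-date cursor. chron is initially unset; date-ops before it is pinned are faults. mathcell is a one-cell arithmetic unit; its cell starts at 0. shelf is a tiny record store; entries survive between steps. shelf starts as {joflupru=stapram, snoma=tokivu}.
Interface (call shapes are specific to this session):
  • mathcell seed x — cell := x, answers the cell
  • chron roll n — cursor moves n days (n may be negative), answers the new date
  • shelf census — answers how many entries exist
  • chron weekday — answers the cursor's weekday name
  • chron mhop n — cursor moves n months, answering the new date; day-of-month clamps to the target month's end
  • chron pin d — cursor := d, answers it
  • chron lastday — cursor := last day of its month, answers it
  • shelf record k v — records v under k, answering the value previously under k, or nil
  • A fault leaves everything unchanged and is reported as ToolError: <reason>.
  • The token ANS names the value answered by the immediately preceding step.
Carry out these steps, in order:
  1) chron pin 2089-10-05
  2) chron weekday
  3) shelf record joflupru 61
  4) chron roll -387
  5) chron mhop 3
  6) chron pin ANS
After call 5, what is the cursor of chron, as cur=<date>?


Answer: cur=2088-12-13

Derivation:
-- 1. chron pin(d→2089-10-05) ~> 2089-10-05
-- 2. chron weekday() ~> Wednesday
-- 3. shelf record(k→joflupru, v→61) ~> stapram
-- 4. chron roll(n→-387) ~> 2088-09-13
-- 5. chron mhop(n→3) ~> 2088-12-13
-- 6. chron pin(d→ANS) ~> 2088-12-13


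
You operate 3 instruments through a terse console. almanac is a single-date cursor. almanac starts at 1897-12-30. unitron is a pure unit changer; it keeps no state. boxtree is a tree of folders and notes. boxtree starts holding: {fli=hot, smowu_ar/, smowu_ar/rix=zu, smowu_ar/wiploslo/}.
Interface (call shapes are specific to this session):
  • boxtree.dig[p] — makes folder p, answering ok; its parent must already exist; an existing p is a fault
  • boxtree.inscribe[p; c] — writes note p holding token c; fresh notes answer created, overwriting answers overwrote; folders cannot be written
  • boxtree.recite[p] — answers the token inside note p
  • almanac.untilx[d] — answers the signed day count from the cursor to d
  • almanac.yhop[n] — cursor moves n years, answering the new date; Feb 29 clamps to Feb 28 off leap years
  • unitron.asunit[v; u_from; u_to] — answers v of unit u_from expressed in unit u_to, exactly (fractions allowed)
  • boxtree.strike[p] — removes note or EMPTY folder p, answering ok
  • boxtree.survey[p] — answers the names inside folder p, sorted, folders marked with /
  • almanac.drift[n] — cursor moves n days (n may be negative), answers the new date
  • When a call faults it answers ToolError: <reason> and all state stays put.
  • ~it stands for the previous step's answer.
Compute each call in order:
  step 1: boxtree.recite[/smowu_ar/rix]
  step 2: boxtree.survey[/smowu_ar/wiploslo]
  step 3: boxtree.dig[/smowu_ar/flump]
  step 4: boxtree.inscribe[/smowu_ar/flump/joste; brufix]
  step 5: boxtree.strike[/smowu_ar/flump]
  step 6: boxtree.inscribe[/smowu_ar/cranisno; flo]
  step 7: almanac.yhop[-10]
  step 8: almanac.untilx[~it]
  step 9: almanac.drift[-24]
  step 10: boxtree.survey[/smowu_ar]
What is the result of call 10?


I call boxtree.recite passing p=/smowu_ar/rix, giving zu.
I use boxtree.survey passing p=/smowu_ar/wiploslo, which returns [].
Calling boxtree.dig passing p=/smowu_ar/flump, → ok.
I call boxtree.inscribe passing p=/smowu_ar/flump/joste, c=brufix, which returns created.
I call boxtree.strike passing p=/smowu_ar/flump, giving ToolError: not empty.
Next I call boxtree.inscribe passing p=/smowu_ar/cranisno, c=flo: created.
Next I call almanac.yhop passing n=-10: 1887-12-30.
Next I call almanac.untilx passing d=~it, which returns 0.
Next I call almanac.drift passing n=-24: 1887-12-06.
Then boxtree.survey passing p=/smowu_ar, giving [cranisno, flump/, rix, wiploslo/].

Answer: [cranisno, flump/, rix, wiploslo/]


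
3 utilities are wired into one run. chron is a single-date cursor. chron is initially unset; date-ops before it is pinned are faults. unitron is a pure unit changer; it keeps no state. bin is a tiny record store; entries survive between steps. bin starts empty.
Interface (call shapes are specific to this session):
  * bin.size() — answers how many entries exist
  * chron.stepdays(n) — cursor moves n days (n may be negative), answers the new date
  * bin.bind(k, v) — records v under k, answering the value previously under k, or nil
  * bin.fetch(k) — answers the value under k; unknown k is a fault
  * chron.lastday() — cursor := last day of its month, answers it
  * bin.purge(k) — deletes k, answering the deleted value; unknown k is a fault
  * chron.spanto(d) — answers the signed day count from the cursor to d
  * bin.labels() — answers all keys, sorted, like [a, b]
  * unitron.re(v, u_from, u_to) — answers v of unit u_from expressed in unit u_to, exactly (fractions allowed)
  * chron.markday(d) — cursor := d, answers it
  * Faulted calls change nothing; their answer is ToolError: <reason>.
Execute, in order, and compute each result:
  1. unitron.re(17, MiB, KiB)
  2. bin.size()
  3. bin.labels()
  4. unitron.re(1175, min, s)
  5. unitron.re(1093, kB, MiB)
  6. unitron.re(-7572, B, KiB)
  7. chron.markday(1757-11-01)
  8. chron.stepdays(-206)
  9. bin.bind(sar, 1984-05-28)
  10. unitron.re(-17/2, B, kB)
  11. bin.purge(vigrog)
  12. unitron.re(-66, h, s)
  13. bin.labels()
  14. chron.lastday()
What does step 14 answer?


% unitron.re v=17 u_from=MiB u_to=KiB
= 17408
% bin.size
= 0
% bin.labels
= []
% unitron.re v=1175 u_from=min u_to=s
= 70500
% unitron.re v=1093 u_from=kB u_to=MiB
= 136625/131072
% unitron.re v=-7572 u_from=B u_to=KiB
= -1893/256
% chron.markday d=1757-11-01
= 1757-11-01
% chron.stepdays n=-206
= 1757-04-09
% bin.bind k=sar v=1984-05-28
= nil
% unitron.re v=-17/2 u_from=B u_to=kB
= -17/2000
% bin.purge k=vigrog
= ToolError: no such key vigrog
% unitron.re v=-66 u_from=h u_to=s
= -237600
% bin.labels
= [sar]
% chron.lastday
= 1757-04-30

Answer: 1757-04-30


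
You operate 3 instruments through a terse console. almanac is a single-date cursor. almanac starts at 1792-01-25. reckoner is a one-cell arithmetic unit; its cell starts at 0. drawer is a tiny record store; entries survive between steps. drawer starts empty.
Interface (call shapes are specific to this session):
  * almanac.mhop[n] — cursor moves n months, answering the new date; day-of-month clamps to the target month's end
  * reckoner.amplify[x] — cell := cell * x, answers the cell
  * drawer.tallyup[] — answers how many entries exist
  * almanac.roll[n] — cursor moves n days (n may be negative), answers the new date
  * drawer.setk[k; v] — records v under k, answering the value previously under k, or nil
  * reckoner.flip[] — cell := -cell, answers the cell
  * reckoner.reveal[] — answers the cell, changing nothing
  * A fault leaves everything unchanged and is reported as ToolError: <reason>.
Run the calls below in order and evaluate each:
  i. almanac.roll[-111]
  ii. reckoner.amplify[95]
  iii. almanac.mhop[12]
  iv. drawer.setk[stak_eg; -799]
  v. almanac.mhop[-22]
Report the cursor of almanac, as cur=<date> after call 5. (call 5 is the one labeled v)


Answer: cur=1790-12-06

Derivation:
>> almanac.roll(-111)
<< 1791-10-06
>> reckoner.amplify(95)
<< 0
>> almanac.mhop(12)
<< 1792-10-06
>> drawer.setk(stak_eg, -799)
<< nil
>> almanac.mhop(-22)
<< 1790-12-06


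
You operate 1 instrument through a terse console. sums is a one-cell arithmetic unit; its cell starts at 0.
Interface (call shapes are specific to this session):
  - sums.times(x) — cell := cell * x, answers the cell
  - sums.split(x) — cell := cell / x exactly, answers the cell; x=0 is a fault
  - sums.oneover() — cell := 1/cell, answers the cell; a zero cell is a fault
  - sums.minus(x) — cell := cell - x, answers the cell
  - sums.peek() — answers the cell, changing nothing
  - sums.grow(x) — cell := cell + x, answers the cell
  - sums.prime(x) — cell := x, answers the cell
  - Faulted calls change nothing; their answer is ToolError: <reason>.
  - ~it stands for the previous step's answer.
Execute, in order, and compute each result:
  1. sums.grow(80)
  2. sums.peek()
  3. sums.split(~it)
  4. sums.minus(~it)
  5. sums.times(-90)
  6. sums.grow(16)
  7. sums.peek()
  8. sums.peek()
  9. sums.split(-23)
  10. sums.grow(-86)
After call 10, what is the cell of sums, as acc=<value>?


! sums.grow(x: 80) : 80
! sums.peek() : 80
! sums.split(x: ~it) : 1
! sums.minus(x: ~it) : 0
! sums.times(x: -90) : 0
! sums.grow(x: 16) : 16
! sums.peek() : 16
! sums.peek() : 16
! sums.split(x: -23) : -16/23
! sums.grow(x: -86) : -1994/23

Answer: acc=-1994/23


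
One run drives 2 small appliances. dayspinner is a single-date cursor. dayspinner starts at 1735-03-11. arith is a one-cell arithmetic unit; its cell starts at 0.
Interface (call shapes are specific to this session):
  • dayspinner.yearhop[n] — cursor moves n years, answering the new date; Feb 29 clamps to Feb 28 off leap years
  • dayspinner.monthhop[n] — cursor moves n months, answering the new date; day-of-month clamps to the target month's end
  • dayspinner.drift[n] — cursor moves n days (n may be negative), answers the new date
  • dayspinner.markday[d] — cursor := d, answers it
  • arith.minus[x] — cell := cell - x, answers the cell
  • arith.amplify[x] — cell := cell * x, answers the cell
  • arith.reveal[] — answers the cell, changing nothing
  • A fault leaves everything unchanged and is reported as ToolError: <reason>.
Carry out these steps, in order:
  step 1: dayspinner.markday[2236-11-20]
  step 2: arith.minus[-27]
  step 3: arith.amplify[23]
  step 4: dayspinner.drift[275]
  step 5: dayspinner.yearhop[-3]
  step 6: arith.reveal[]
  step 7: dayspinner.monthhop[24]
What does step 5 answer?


-- markday(d: 2236-11-20) ~> 2236-11-20
-- minus(x: -27) ~> 27
-- amplify(x: 23) ~> 621
-- drift(n: 275) ~> 2237-08-22
-- yearhop(n: -3) ~> 2234-08-22
-- reveal() ~> 621
-- monthhop(n: 24) ~> 2236-08-22

Answer: 2234-08-22


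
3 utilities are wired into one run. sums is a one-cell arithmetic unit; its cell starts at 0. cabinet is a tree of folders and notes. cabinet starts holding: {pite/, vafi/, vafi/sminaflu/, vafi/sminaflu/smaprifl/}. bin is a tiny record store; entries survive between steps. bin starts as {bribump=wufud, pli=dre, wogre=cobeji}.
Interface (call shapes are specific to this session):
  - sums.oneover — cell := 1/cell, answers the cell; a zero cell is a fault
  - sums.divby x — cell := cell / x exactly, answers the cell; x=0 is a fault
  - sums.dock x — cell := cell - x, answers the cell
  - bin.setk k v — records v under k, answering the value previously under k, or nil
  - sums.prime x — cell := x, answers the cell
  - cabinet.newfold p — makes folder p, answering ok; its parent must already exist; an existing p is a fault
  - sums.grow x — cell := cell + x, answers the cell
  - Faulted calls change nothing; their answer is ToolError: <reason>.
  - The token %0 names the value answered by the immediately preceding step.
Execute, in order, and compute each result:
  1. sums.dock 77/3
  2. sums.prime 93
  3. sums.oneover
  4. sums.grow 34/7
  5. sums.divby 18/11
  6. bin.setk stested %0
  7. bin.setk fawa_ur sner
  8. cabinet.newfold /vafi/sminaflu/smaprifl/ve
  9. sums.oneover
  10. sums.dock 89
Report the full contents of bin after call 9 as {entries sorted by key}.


Answer: {bribump=wufud, fawa_ur=sner, pli=dre, stested=34859/11718, wogre=cobeji}

Derivation:
>> sums.dock(x→77/3)
<< -77/3
>> sums.prime(x→93)
<< 93
>> sums.oneover()
<< 1/93
>> sums.grow(x→34/7)
<< 3169/651
>> sums.divby(x→18/11)
<< 34859/11718
>> bin.setk(k→stested, v→%0)
<< nil
>> bin.setk(k→fawa_ur, v→sner)
<< nil
>> cabinet.newfold(p→/vafi/sminaflu/smaprifl/ve)
<< ok
>> sums.oneover()
<< 11718/34859
>> sums.dock(x→89)
<< -3090733/34859


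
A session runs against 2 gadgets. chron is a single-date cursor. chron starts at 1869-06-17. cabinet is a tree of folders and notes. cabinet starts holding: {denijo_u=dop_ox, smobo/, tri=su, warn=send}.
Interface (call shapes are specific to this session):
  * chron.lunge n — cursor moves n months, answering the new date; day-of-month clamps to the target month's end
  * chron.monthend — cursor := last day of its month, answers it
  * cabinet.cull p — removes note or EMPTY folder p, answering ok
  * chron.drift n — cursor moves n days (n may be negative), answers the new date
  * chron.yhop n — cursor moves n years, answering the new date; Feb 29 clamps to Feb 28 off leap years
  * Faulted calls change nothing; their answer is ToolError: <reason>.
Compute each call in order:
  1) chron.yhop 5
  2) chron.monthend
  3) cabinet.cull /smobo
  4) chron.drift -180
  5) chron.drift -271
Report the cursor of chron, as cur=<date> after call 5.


Answer: cur=1873-04-05

Derivation:
! 1. yhop(n=5) : 1874-06-17
! 2. monthend() : 1874-06-30
! 3. cull(p=/smobo) : ok
! 4. drift(n=-180) : 1874-01-01
! 5. drift(n=-271) : 1873-04-05


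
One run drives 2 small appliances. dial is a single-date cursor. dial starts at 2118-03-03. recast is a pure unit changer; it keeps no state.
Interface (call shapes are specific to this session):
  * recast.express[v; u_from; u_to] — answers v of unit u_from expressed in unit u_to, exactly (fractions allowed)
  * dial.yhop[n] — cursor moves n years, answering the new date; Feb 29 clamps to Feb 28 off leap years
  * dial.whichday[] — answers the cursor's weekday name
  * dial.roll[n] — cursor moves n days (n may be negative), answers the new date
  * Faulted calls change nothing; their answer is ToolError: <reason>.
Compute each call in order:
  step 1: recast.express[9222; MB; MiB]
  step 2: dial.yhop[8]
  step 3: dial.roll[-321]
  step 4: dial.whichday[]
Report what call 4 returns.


Now I run recast.express on v=9222, u_from=MB, u_to=MiB, and get 72046875/8192.
Invoking dial.yhop on n=8, and get 2126-03-03.
I run dial.roll on n=-321, → 2125-04-16.
I try dial.whichday: Monday.

Answer: Monday


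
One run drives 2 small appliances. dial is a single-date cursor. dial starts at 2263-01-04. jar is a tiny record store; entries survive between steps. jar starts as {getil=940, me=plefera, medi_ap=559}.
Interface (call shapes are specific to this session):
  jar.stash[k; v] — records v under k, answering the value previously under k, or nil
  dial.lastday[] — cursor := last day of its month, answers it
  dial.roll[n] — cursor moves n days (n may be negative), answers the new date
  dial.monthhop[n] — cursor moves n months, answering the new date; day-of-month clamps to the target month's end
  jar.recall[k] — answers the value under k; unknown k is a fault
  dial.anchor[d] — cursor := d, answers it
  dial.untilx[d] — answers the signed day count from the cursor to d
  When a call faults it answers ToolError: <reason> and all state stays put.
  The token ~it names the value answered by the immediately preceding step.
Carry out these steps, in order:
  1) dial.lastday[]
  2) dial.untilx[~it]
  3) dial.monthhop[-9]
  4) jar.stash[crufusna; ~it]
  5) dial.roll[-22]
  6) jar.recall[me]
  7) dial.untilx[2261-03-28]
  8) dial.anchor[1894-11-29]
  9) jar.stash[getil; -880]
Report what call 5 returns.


Answer: 2262-04-08

Derivation:
CALL lastday[]
RET  2263-01-31
CALL untilx[~it]
RET  0
CALL monthhop[-9]
RET  2262-04-30
CALL stash[crufusna; ~it]
RET  nil
CALL roll[-22]
RET  2262-04-08
CALL recall[me]
RET  plefera
CALL untilx[2261-03-28]
RET  -376
CALL anchor[1894-11-29]
RET  1894-11-29
CALL stash[getil; -880]
RET  940


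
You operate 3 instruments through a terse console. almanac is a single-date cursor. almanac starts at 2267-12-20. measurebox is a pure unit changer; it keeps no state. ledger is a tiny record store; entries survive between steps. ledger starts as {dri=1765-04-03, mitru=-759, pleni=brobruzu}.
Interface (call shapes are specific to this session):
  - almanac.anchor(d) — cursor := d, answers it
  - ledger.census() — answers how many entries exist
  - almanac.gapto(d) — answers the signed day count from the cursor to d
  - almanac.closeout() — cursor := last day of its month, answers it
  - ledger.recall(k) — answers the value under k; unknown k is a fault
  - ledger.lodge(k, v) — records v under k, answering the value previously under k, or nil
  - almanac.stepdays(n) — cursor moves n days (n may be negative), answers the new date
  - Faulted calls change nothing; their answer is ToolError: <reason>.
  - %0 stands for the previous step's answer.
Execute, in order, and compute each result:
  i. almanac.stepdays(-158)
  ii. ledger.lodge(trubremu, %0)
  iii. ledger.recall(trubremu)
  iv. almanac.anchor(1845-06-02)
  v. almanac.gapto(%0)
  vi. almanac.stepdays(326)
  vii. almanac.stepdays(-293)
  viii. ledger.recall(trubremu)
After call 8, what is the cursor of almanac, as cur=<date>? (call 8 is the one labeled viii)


Answer: cur=1845-07-05

Derivation:
CALL almanac.stepdays[n: -158]
RET  2267-07-15
CALL ledger.lodge[k: trubremu; v: %0]
RET  nil
CALL ledger.recall[k: trubremu]
RET  2267-07-15
CALL almanac.anchor[d: 1845-06-02]
RET  1845-06-02
CALL almanac.gapto[d: %0]
RET  0
CALL almanac.stepdays[n: 326]
RET  1846-04-24
CALL almanac.stepdays[n: -293]
RET  1845-07-05
CALL ledger.recall[k: trubremu]
RET  2267-07-15


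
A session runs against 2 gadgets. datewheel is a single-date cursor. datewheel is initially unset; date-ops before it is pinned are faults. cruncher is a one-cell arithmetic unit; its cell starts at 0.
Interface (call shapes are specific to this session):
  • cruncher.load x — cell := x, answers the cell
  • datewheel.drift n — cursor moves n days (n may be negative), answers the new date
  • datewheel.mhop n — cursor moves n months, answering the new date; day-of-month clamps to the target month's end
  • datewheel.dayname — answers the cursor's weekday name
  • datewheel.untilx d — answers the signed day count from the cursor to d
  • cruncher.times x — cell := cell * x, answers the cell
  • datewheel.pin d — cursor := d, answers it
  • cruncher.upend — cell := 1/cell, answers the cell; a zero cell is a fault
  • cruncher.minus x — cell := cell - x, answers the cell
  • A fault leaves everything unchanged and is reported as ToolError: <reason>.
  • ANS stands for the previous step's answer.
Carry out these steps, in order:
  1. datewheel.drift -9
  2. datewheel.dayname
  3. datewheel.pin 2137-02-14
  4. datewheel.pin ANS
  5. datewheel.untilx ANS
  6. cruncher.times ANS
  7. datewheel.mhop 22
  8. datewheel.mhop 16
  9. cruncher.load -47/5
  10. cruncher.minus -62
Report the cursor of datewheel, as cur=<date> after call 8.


-> datewheel.drift(n=-9)
<- ToolError: no date set
-> datewheel.dayname()
<- ToolError: no date set
-> datewheel.pin(d=2137-02-14)
<- 2137-02-14
-> datewheel.pin(d=ANS)
<- 2137-02-14
-> datewheel.untilx(d=ANS)
<- 0
-> cruncher.times(x=ANS)
<- 0
-> datewheel.mhop(n=22)
<- 2138-12-14
-> datewheel.mhop(n=16)
<- 2140-04-14
-> cruncher.load(x=-47/5)
<- -47/5
-> cruncher.minus(x=-62)
<- 263/5

Answer: cur=2140-04-14


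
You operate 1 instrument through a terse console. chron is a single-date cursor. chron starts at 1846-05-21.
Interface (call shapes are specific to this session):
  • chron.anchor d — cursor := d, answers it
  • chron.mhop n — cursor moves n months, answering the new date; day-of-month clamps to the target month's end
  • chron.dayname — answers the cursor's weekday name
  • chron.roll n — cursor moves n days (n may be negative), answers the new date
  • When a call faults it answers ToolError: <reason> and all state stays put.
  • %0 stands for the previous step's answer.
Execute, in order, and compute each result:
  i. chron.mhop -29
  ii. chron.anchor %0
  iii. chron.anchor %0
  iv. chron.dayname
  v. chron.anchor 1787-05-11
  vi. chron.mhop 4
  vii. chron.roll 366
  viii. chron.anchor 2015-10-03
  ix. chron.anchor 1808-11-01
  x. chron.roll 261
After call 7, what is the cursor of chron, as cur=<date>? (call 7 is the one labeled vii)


I invoke chron.mhop with n='-29', giving 1843-12-21.
I call chron.anchor with d='%0', and get 1843-12-21.
I run chron.anchor with d='%0', giving 1843-12-21.
I run chron.dayname, yielding Thursday.
Now I run chron.anchor with d='1787-05-11': 1787-05-11.
I call chron.mhop with n='4', and see 1787-09-11.
Now I run chron.roll with n='366', giving 1788-09-11.
I use chron.anchor with d='2015-10-03', and get 2015-10-03.
I call chron.anchor with d='1808-11-01', and observe 1808-11-01.
I call chron.roll with n='261', → 1809-07-20.

Answer: cur=1788-09-11


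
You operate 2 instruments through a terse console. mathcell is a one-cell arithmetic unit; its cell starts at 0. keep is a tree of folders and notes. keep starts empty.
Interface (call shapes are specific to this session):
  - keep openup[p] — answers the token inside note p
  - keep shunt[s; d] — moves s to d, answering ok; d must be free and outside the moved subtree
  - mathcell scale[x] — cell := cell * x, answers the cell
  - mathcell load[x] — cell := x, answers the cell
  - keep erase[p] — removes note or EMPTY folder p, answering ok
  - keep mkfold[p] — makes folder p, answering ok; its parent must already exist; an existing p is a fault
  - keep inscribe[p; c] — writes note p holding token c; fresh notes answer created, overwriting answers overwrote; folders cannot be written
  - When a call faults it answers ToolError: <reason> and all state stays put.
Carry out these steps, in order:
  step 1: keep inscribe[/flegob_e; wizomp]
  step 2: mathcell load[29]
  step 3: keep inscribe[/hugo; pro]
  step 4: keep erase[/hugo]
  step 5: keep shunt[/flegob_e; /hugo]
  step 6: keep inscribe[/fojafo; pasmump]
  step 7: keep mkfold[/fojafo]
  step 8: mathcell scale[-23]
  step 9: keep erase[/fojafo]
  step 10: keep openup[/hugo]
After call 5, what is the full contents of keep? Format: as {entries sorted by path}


Answer: {hugo=wizomp}

Derivation:
·→ keep inscribe(/flegob_e, wizomp)
·← created
·→ mathcell load(29)
·← 29
·→ keep inscribe(/hugo, pro)
·← created
·→ keep erase(/hugo)
·← ok
·→ keep shunt(/flegob_e, /hugo)
·← ok
·→ keep inscribe(/fojafo, pasmump)
·← created
·→ keep mkfold(/fojafo)
·← ToolError: exists
·→ mathcell scale(-23)
·← -667
·→ keep erase(/fojafo)
·← ok
·→ keep openup(/hugo)
·← wizomp


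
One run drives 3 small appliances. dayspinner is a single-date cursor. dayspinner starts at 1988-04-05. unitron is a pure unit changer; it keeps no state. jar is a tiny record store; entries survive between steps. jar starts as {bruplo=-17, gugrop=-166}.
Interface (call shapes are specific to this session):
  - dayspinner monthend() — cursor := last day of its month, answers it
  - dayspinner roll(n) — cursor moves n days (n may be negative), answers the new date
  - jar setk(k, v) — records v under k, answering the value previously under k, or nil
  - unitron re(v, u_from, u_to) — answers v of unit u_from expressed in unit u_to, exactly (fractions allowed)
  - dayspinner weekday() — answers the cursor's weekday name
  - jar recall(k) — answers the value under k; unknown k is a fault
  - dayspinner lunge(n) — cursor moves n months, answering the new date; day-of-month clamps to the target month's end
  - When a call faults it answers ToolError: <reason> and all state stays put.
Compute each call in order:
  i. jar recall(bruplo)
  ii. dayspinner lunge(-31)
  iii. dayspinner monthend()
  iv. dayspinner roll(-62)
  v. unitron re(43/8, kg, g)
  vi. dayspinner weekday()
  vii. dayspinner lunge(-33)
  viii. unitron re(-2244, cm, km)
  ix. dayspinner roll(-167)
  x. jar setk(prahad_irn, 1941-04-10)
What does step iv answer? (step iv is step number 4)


I use jar recall using k=bruplo, and get -17.
Then dayspinner lunge using n=-31, and see 1985-09-05.
Now I run dayspinner monthend, yielding 1985-09-30.
Next I call dayspinner roll using n=-62, which returns 1985-07-30.
I call unitron re using v=43/8, u_from=kg, u_to=g, and see 5375.
Then dayspinner weekday, and get Tuesday.
Calling dayspinner lunge using n=-33, giving 1982-10-30.
Now I run unitron re using v=-2244, u_from=cm, u_to=km: -561/25000.
I use dayspinner roll using n=-167, and observe 1982-05-16.
I use jar setk using k=prahad_irn, v=1941-04-10, and observe nil.

Answer: 1985-07-30


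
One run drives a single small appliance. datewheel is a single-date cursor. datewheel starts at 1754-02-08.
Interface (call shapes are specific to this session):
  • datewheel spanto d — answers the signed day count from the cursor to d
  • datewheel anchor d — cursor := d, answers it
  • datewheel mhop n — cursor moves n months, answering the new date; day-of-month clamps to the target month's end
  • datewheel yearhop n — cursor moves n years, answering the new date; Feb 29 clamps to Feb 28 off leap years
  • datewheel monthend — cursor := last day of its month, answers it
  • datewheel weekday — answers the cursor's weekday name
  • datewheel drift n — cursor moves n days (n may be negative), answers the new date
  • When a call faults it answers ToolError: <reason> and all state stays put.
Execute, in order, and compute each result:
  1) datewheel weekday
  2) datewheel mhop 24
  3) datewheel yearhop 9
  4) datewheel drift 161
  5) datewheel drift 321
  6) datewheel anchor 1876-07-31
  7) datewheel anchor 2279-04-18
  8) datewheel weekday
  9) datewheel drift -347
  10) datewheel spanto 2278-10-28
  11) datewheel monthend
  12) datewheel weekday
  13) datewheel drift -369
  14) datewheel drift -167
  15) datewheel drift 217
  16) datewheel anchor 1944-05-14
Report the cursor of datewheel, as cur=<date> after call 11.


Invoking datewheel weekday, giving Friday.
I use datewheel mhop passing 24, which returns 1756-02-08.
Then datewheel yearhop passing 9, giving 1765-02-08.
Next I call datewheel drift passing 161, giving 1765-07-19.
I call datewheel drift passing 321, which returns 1766-06-05.
Next I call datewheel anchor passing 1876-07-31, — result: 1876-07-31.
Then datewheel anchor passing 2279-04-18: 2279-04-18.
Then datewheel weekday(), → Friday.
I call datewheel drift passing -347, and see 2278-05-06.
I call datewheel spanto passing 2278-10-28, → 175.
I invoke datewheel monthend(), giving 2278-05-31.
I use datewheel weekday(), → Friday.
I invoke datewheel drift passing -369, yielding 2277-05-27.
I invoke datewheel drift passing -167, — result: 2276-12-11.
I use datewheel drift passing 217, and see 2277-07-16.
Next I call datewheel anchor passing 1944-05-14, → 1944-05-14.

Answer: cur=2278-05-31


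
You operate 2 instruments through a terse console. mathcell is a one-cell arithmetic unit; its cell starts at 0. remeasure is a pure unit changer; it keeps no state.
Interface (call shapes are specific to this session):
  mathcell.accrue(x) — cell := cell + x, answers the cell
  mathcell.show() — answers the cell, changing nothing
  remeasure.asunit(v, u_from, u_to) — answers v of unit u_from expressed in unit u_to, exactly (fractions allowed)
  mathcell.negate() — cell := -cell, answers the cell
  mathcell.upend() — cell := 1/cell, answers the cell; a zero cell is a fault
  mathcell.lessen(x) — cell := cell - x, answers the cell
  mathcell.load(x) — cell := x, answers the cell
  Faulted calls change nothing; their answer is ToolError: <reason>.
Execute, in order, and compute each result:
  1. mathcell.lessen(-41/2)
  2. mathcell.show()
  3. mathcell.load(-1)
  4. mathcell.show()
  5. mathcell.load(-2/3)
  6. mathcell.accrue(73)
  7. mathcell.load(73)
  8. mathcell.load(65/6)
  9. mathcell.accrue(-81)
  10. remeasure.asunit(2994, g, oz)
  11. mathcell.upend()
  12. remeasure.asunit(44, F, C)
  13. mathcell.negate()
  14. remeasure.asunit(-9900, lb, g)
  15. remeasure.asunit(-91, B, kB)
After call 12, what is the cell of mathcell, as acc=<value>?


Answer: acc=-6/421

Derivation:
>> lessen(x→-41/2)
<< 41/2
>> show()
<< 41/2
>> load(x→-1)
<< -1
>> show()
<< -1
>> load(x→-2/3)
<< -2/3
>> accrue(x→73)
<< 217/3
>> load(x→73)
<< 73
>> load(x→65/6)
<< 65/6
>> accrue(x→-81)
<< -421/6
>> asunit(v→2994, u_from→g, u_to→oz)
<< 4790400000/45359237
>> upend()
<< -6/421
>> asunit(v→44, u_from→F, u_to→C)
<< 20/3
>> negate()
<< 6/421
>> asunit(v→-9900, u_from→lb, u_to→g)
<< -4490564463/1000
>> asunit(v→-91, u_from→B, u_to→kB)
<< -91/1000


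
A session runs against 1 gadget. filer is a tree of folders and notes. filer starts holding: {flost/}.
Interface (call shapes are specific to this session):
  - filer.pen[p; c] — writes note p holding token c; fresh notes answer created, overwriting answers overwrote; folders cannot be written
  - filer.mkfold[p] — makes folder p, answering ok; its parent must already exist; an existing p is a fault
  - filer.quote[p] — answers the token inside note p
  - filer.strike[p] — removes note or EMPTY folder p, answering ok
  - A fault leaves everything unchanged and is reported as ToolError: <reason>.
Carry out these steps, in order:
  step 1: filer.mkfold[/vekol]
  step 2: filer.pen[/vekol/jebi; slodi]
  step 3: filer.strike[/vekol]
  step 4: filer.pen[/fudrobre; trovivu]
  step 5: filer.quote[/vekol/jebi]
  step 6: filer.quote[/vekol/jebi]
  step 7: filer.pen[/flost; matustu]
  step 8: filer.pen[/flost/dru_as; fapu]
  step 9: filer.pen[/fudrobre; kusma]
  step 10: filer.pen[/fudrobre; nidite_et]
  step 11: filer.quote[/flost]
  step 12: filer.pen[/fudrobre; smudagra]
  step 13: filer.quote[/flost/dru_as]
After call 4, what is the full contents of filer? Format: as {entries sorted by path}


Answer: {flost/, fudrobre=trovivu, vekol/, vekol/jebi=slodi}

Derivation:
Now I run mkfold using /vekol, → ok.
Now I run pen using /vekol/jebi, slodi: created.
I run strike using /vekol: ToolError: not empty.
Using pen using /fudrobre, trovivu, → created.
I try quote using /vekol/jebi, and observe slodi.
I use quote using /vekol/jebi, and get slodi.
Then pen using /flost, matustu, and see ToolError: is a directory.
I invoke pen using /flost/dru_as, fapu, giving created.
Calling pen using /fudrobre, kusma, → overwrote.
I call pen using /fudrobre, nidite_et, and see overwrote.
I run quote using /flost, — result: ToolError: is a directory.
Then pen using /fudrobre, smudagra: overwrote.
Invoking quote using /flost/dru_as, yielding fapu.


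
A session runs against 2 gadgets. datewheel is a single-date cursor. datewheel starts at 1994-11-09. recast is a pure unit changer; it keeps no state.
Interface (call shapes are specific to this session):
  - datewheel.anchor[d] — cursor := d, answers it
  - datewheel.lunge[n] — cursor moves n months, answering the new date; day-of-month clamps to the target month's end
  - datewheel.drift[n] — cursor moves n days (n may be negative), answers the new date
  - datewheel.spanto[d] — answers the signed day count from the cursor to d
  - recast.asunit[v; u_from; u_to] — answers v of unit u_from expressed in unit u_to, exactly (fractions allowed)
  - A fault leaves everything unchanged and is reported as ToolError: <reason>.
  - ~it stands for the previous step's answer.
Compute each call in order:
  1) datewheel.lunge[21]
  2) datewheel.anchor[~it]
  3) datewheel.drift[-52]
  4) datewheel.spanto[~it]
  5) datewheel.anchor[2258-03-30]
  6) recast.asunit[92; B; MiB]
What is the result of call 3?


;; 1. lunge(n→21) -> 1996-08-09
;; 2. anchor(d→~it) -> 1996-08-09
;; 3. drift(n→-52) -> 1996-06-18
;; 4. spanto(d→~it) -> 0
;; 5. anchor(d→2258-03-30) -> 2258-03-30
;; 6. asunit(v→92, u_from→B, u_to→MiB) -> 23/262144

Answer: 1996-06-18


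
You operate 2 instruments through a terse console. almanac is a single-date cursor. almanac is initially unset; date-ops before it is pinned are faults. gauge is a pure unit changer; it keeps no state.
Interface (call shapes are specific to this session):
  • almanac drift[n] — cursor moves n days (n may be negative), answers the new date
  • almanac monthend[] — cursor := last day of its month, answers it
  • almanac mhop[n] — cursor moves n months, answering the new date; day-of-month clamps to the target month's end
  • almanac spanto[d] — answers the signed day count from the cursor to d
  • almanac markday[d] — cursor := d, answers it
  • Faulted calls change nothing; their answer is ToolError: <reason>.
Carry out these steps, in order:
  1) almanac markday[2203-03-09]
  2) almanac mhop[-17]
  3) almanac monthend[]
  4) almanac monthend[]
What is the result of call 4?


I invoke almanac markday with d=2203-03-09, which returns 2203-03-09.
Calling almanac mhop with n=-17: 2201-10-09.
I call almanac monthend, and get 2201-10-31.
Calling almanac monthend(), — result: 2201-10-31.

Answer: 2201-10-31


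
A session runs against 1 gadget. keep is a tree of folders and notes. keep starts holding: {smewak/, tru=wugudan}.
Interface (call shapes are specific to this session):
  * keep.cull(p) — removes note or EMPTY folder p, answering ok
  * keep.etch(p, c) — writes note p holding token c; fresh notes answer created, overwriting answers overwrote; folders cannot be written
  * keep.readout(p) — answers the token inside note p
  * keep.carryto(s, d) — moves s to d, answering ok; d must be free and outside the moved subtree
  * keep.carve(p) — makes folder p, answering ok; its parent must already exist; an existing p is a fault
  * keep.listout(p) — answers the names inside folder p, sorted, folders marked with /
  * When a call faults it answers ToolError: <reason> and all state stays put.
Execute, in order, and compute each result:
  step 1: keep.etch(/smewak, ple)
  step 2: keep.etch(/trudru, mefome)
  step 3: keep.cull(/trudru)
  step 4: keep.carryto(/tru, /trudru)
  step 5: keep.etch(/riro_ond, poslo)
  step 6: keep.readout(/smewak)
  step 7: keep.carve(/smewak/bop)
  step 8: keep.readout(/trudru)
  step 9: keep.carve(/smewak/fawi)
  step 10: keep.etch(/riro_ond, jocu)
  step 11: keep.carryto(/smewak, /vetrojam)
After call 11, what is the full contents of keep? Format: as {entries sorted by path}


→ etch(p: /smewak, c: ple)
← ToolError: is a directory
→ etch(p: /trudru, c: mefome)
← created
→ cull(p: /trudru)
← ok
→ carryto(s: /tru, d: /trudru)
← ok
→ etch(p: /riro_ond, c: poslo)
← created
→ readout(p: /smewak)
← ToolError: is a directory
→ carve(p: /smewak/bop)
← ok
→ readout(p: /trudru)
← wugudan
→ carve(p: /smewak/fawi)
← ok
→ etch(p: /riro_ond, c: jocu)
← overwrote
→ carryto(s: /smewak, d: /vetrojam)
← ok

Answer: {riro_ond=jocu, trudru=wugudan, vetrojam/, vetrojam/bop/, vetrojam/fawi/}


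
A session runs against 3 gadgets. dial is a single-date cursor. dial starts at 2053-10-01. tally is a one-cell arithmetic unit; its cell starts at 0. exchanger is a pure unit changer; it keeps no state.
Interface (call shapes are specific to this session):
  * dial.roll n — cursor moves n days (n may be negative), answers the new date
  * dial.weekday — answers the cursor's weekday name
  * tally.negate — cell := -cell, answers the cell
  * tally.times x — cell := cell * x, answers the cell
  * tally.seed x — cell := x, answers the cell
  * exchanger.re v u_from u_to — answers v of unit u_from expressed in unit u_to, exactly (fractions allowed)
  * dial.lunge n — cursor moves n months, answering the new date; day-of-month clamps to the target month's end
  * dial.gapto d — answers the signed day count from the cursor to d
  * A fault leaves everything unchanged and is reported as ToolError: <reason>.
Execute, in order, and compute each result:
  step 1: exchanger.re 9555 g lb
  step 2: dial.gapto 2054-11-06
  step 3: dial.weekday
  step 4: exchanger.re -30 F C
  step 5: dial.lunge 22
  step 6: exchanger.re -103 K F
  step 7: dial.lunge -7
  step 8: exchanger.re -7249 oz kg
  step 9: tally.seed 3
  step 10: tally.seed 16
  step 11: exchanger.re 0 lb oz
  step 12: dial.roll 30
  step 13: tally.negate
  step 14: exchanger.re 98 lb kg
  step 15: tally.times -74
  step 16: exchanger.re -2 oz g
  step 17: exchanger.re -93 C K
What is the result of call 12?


Answer: 2055-01-31

Derivation:
% exchanger.re 9555 g lb
= 136500000/6479891
% dial.gapto 2054-11-06
= 401
% dial.weekday
= Wednesday
% exchanger.re -30 F C
= -310/9
% dial.lunge 22
= 2055-08-01
% exchanger.re -103 K F
= -64507/100
% dial.lunge -7
= 2055-01-01
% exchanger.re -7249 oz kg
= -328809109013/1600000000
% tally.seed 3
= 3
% tally.seed 16
= 16
% exchanger.re 0 lb oz
= 0
% dial.roll 30
= 2055-01-31
% tally.negate
= -16
% exchanger.re 98 lb kg
= 2222602613/50000000
% tally.times -74
= 1184
% exchanger.re -2 oz g
= -45359237/800000
% exchanger.re -93 C K
= 3603/20


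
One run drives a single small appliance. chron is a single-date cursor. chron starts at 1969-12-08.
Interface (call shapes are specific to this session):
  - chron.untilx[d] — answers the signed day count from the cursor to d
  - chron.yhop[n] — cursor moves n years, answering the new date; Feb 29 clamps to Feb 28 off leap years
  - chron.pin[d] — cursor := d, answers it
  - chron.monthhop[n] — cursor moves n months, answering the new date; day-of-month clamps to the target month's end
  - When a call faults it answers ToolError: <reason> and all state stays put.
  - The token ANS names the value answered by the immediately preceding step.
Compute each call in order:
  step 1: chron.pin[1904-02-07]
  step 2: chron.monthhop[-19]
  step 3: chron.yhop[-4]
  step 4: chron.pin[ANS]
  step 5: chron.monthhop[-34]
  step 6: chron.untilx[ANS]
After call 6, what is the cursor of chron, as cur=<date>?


Answer: cur=1895-09-07

Derivation:
Do: chron.pin[d: 1904-02-07]
See: 1904-02-07
Do: chron.monthhop[n: -19]
See: 1902-07-07
Do: chron.yhop[n: -4]
See: 1898-07-07
Do: chron.pin[d: ANS]
See: 1898-07-07
Do: chron.monthhop[n: -34]
See: 1895-09-07
Do: chron.untilx[d: ANS]
See: 0


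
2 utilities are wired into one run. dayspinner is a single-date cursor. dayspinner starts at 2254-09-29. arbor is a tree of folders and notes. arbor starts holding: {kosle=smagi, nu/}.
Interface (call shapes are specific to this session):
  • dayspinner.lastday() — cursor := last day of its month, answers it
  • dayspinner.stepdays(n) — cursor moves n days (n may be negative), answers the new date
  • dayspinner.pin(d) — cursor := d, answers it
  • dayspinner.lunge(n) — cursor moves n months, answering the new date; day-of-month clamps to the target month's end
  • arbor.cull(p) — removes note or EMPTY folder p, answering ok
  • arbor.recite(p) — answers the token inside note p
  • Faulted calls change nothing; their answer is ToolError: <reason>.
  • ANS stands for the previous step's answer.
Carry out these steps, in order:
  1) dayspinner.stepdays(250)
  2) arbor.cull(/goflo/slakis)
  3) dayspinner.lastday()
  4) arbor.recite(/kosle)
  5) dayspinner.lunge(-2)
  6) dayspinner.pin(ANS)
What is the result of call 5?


Step: stepdays[250]
Result: 2255-06-06
Step: cull[/goflo/slakis]
Result: ToolError: not found
Step: lastday[]
Result: 2255-06-30
Step: recite[/kosle]
Result: smagi
Step: lunge[-2]
Result: 2255-04-30
Step: pin[ANS]
Result: 2255-04-30

Answer: 2255-04-30


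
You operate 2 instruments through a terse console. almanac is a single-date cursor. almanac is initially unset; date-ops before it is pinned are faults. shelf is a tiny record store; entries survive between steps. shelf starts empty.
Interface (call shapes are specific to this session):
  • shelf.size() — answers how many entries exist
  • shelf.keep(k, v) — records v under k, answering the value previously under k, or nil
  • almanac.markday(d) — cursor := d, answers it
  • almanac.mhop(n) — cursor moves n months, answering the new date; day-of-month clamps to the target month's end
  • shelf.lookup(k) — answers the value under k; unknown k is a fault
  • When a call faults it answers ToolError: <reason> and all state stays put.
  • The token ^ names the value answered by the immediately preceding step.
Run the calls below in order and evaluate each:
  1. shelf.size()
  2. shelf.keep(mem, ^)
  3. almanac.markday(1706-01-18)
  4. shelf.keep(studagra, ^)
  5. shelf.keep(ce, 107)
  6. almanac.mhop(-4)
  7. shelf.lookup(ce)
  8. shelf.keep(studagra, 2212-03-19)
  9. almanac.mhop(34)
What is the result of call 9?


Act: shelf.size[]
Obs: 0
Act: shelf.keep[k: mem; v: ^]
Obs: nil
Act: almanac.markday[d: 1706-01-18]
Obs: 1706-01-18
Act: shelf.keep[k: studagra; v: ^]
Obs: nil
Act: shelf.keep[k: ce; v: 107]
Obs: nil
Act: almanac.mhop[n: -4]
Obs: 1705-09-18
Act: shelf.lookup[k: ce]
Obs: 107
Act: shelf.keep[k: studagra; v: 2212-03-19]
Obs: 1706-01-18
Act: almanac.mhop[n: 34]
Obs: 1708-07-18

Answer: 1708-07-18
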